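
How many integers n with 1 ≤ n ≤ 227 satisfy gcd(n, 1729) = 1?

170

Prime factors of 1729: 7, 13, 19. Count integers ≤ 227 divisible by none of them.
By inclusion–exclusion: 227 − ⌊227/7⌋ − ⌊227/13⌋ − ⌊227/19⌋ + ⌊227/91⌋ + ⌊227/133⌋ + ⌊227/247⌋ − ⌊227/1729⌋ = 170.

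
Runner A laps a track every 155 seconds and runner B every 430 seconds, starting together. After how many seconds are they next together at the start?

13330

gcd first: 430 = 2·155 + 120; 155 = 1·120 + 35; 120 = 3·35 + 15; 35 = 2·15 + 5; 15 = 3·5 + 0 → gcd = 5
lcm = 155·430/gcd = 66650/5 = 13330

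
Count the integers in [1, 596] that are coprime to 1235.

Prime factors of 1235: 5, 13, 19. Count integers ≤ 596 divisible by none of them.
By inclusion–exclusion: 596 − ⌊596/5⌋ − ⌊596/13⌋ − ⌊596/19⌋ + ⌊596/65⌋ + ⌊596/95⌋ + ⌊596/247⌋ − ⌊596/1235⌋ = 418.

418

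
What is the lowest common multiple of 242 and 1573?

3146

gcd first: 1573 = 6·242 + 121; 242 = 2·121 + 0 → gcd = 121
lcm = 242·1573/gcd = 380666/121 = 3146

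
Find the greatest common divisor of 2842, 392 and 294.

gcd(2842, 392): 2842 = 7·392 + 98; 392 = 4·98 + 0 → 98
gcd(98, 294): 294 = 3·98 + 0 → 98

98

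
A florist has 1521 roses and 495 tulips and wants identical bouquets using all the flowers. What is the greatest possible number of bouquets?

9

Euclid: 1521 = 3·495 + 36; 495 = 13·36 + 27; 36 = 1·27 + 9; 27 = 3·9 + 0. Last nonzero remainder: 9.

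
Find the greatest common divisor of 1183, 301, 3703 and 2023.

gcd(1183, 301): 1183 = 3·301 + 280; 301 = 1·280 + 21; 280 = 13·21 + 7; 21 = 3·7 + 0 → 7
gcd(7, 3703): 3703 = 529·7 + 0 → 7
gcd(7, 2023): 2023 = 289·7 + 0 → 7

7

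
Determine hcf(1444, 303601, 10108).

gcd(1444, 303601): 303601 = 210·1444 + 361; 1444 = 4·361 + 0 → 361
gcd(361, 10108): 10108 = 28·361 + 0 → 361

361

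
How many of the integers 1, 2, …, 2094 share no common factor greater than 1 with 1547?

1559

Prime factors of 1547: 7, 13, 17. Count integers ≤ 2094 divisible by none of them.
By inclusion–exclusion: 2094 − ⌊2094/7⌋ − ⌊2094/13⌋ − ⌊2094/17⌋ + ⌊2094/91⌋ + ⌊2094/119⌋ + ⌊2094/221⌋ − ⌊2094/1547⌋ = 1559.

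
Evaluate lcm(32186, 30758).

gcd first: 32186 = 1·30758 + 1428; 30758 = 21·1428 + 770; 1428 = 1·770 + 658; 770 = 1·658 + 112; 658 = 5·112 + 98; 112 = 1·98 + 14; 98 = 7·14 + 0 → gcd = 14
lcm = 32186·30758/gcd = 989976988/14 = 70712642

70712642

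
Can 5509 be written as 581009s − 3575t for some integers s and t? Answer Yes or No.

No

By Bézout, 581009s − 3575t = 5509 has integer solutions iff gcd(581009, 3575) | 5509.
Euclid: 581009 = 162·3575 + 1859; 3575 = 1·1859 + 1716; 1859 = 1·1716 + 143; 1716 = 12·143 + 0. gcd = 143; 5509 mod 143 = 75. No.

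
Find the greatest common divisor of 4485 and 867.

4485 = 3 · 5 · 13 · 23
867 = 3 · 17²
Common: 3 = 3

3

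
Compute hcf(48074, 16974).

2

48074 = 2 · 13 · 43²
16974 = 2 · 3² · 23 · 41
Common: 2 = 2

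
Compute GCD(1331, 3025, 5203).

121

1331 = 11³; 3025 = 5² · 11²; 5203 = 11² · 43
gcd takes min exponent of each prime: 11² = 121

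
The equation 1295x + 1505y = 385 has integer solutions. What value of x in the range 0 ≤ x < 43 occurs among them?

34

Reduce mod 1505: 1295x ≡ 385 (mod 1505). With g = gcd(1295, 1505) = 35 dividing 385, divide through: 37x ≡ 11 (mod 43).
Since gcd(37, 43) = 1, x ≡ 11·(37)⁻¹ ≡ 34 (mod 43). Smallest non-negative: 34.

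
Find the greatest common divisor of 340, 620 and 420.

20

gcd(340, 620): 620 = 1·340 + 280; 340 = 1·280 + 60; 280 = 4·60 + 40; 60 = 1·40 + 20; 40 = 2·20 + 0 → 20
gcd(20, 420): 420 = 21·20 + 0 → 20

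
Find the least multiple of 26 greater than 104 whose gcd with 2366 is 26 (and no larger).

2366 = 26·91. Any a with gcd(a, 2366) = 26 is a multiple of 26, say 26s, with s coprime to 91.
Need s > 104/26, so s ≥ 5. First s ≥ 5 with gcd(s, 91) = 1 is s = 5. Thus a = 26·5 = 130.

130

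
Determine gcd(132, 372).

12

132 = 2² · 3 · 11
372 = 2² · 3 · 31
Common: 2² · 3 = 12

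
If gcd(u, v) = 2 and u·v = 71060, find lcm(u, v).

35530

For any two positive integers, gcd × lcm equals their product. Hence lcm = 71060 / 2 = 35530.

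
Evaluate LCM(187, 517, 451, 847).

27746873

187 = 11 · 17; 517 = 11 · 47; 451 = 11 · 41; 847 = 7 · 11²
lcm takes max exponent of each prime: 7 · 11² · 17 · 41 · 47 = 27746873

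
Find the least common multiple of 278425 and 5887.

234155425

278425 = 5² · 7 · 37 · 43; 5887 = 7 · 29²
max exponents: 5² · 7 · 29² · 37 · 43 = 234155425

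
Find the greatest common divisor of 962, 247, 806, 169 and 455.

13

gcd(962, 247): 962 = 3·247 + 221; 247 = 1·221 + 26; 221 = 8·26 + 13; 26 = 2·13 + 0 → 13
gcd(13, 806): 806 = 62·13 + 0 → 13
gcd(13, 169): 169 = 13·13 + 0 → 13
gcd(13, 455): 455 = 35·13 + 0 → 13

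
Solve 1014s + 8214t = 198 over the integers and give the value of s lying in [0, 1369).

65

Reduce mod 8214: 1014s ≡ 198 (mod 8214). With g = gcd(1014, 8214) = 6 dividing 198, divide through: 169s ≡ 33 (mod 1369).
Since gcd(169, 1369) = 1, s ≡ 33·(169)⁻¹ ≡ 65 (mod 1369). Smallest non-negative: 65.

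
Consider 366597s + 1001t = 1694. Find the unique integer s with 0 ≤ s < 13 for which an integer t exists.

gcd(366597, 1001) = 77 (Euclid: 366597 = 366·1001 + 231; 1001 = 4·231 + 77; 231 = 3·77 + 0), and 77 | 1694.
Extended Euclid: 366597·(-4) + 1001·(1465) = 77. Scale by 22: s₀ = -88.
General solution s = s₀ + 13k; reducing mod 13 gives s = 3 (and t = -1097).

3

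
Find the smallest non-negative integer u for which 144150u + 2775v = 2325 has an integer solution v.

3

Euclid: 144150 = 51·2775 + 2625; 2775 = 1·2625 + 150; 2625 = 17·150 + 75; 150 = 2·75 + 0 → gcd = 75; 2325 = 75·31.
Back-substitution yields 144150·(18) + 2775·(-935) = 75, so one solution is u = 18·31 = 558, v = -935·31 = -28985.
Solutions in u differ by 2775/75 = 37; the one in [0, 37) is 558 mod 37 = 3.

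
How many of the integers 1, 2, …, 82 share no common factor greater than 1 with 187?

Prime factors of 187: 11, 17. Count integers ≤ 82 divisible by none of them.
By inclusion–exclusion: 82 − ⌊82/11⌋ − ⌊82/17⌋ + ⌊82/187⌋ = 71.

71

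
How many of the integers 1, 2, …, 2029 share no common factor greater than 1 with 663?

663 = 3·13·17. Inclusion–exclusion on these primes:
2029 − ⌊2029/3⌋ − ⌊2029/13⌋ − ⌊2029/17⌋ + ⌊2029/39⌋ + ⌊2029/51⌋ + ⌊2029/221⌋ − ⌊2029/663⌋ = 1175

1175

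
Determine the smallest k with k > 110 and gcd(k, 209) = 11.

121

gcd(k, 209) = 11 forces 11 | k; write k = 11s. Then gcd(11s, 11·19) = 11·gcd(s, 19), so need gcd(s, 19) = 1.
11s > 110 gives s ≥ 11. The least s ≥ 11 coprime to 19 is 11, so k = 11·11 = 121.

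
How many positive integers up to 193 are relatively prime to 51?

121

51 = 3·17. Inclusion–exclusion on these primes:
193 − ⌊193/3⌋ − ⌊193/17⌋ + ⌊193/51⌋ = 121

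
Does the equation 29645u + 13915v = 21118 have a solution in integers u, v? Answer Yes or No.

gcd(29645, 13915): 29645 = 2·13915 + 1815; 13915 = 7·1815 + 1210; 1815 = 1·1210 + 605; 1210 = 2·605 + 0 → 605
605 does not divide 21118, so a solution does not exist.

No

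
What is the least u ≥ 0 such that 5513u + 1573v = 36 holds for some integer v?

634

gcd(5513, 1573) = 1 (Euclid: 5513 = 3·1573 + 794; 1573 = 1·794 + 779; 794 = 1·779 + 15; 779 = 51·15 + 14; 15 = 1·14 + 1; 14 = 14·1 + 0), and 1 | 36.
Extended Euclid: 5513·(105) + 1573·(-368) = 1. Scale by 36: u₀ = 3780.
General solution u = u₀ + 1573t; reducing mod 1573 gives u = 634 (and v = -2222).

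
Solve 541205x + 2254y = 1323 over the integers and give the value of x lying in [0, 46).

33

Reduce mod 2254: 541205x ≡ 1323 (mod 2254). With g = gcd(541205, 2254) = 49 dividing 1323, divide through: 11045x ≡ 27 (mod 46).
Since gcd(11045, 46) = 1, x ≡ 27·(11045)⁻¹ ≡ 33 (mod 46). Smallest non-negative: 33.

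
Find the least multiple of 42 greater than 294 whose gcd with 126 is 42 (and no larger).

336

Multiples of 42 above 294: 42·8, 42·9, … . Need the cofactor coprime to 126/42 = 3.
Checking s = 8, 9, … the first with gcd(s, 3) = 1 is s = 8, giving 336.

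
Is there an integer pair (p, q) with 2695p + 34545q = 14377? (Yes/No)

By Bézout, 2695p + 34545q = 14377 has integer solutions iff gcd(2695, 34545) | 14377.
Euclid: 34545 = 12·2695 + 2205; 2695 = 1·2205 + 490; 2205 = 4·490 + 245; 490 = 2·245 + 0. gcd = 245; 14377 mod 245 = 167. No.

No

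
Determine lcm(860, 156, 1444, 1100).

665936700

lcm(860, 156) = 860·156/gcd = 134160/4 = 33540
lcm(33540, 1444) = 33540·1444/gcd = 48431760/4 = 12107940
lcm(12107940, 1100) = 12107940·1100/gcd = 13318734000/20 = 665936700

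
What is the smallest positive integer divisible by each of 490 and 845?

82810

gcd first: 845 = 1·490 + 355; 490 = 1·355 + 135; 355 = 2·135 + 85; 135 = 1·85 + 50; 85 = 1·50 + 35; 50 = 1·35 + 15; 35 = 2·15 + 5; 15 = 3·5 + 0 → gcd = 5
lcm = 490·845/gcd = 414050/5 = 82810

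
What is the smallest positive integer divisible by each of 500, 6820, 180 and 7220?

lcm(500, 6820) = 500·6820/gcd = 3410000/20 = 170500
lcm(170500, 180) = 170500·180/gcd = 30690000/20 = 1534500
lcm(1534500, 7220) = 1534500·7220/gcd = 11079090000/20 = 553954500

553954500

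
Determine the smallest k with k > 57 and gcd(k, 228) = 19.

95

gcd(k, 228) = 19 forces 19 | k; write k = 19s. Then gcd(19s, 19·12) = 19·gcd(s, 12), so need gcd(s, 12) = 1.
19s > 57 gives s ≥ 4. The least s ≥ 4 coprime to 12 is 5, so k = 19·5 = 95.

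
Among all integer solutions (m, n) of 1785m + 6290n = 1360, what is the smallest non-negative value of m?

36

Reduce mod 6290: 1785m ≡ 1360 (mod 6290). With g = gcd(1785, 6290) = 85 dividing 1360, divide through: 21m ≡ 16 (mod 74).
Since gcd(21, 74) = 1, m ≡ 16·(21)⁻¹ ≡ 36 (mod 74). Smallest non-negative: 36.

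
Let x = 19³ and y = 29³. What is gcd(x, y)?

min exponent per shared prime: (none) = 1

1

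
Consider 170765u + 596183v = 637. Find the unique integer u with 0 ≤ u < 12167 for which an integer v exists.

2395

Reduce mod 596183: 170765u ≡ 637 (mod 596183). With g = gcd(170765, 596183) = 49 dividing 637, divide through: 3485u ≡ 13 (mod 12167).
Since gcd(3485, 12167) = 1, u ≡ 13·(3485)⁻¹ ≡ 2395 (mod 12167). Smallest non-negative: 2395.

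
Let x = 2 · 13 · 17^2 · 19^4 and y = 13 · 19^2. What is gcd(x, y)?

min exponent per shared prime: 13 · 19^2 = 4693

4693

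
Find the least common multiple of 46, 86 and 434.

429226

46 = 2 · 23; 86 = 2 · 43; 434 = 2 · 7 · 31
lcm takes max exponent of each prime: 2 · 7 · 23 · 31 · 43 = 429226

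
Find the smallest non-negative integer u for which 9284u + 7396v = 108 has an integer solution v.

145

gcd(9284, 7396) = 4 (Euclid: 9284 = 1·7396 + 1888; 7396 = 3·1888 + 1732; 1888 = 1·1732 + 156; 1732 = 11·156 + 16; 156 = 9·16 + 12; 16 = 1·12 + 4; 12 = 3·4 + 0), and 4 | 108.
Extended Euclid: 9284·(-474) + 7396·(595) = 4. Scale by 27: u₀ = -12798.
General solution u = u₀ + 1849t; reducing mod 1849 gives u = 145 (and v = -182).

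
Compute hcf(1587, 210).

3

Euclid: 1587 = 7·210 + 117; 210 = 1·117 + 93; 117 = 1·93 + 24; 93 = 3·24 + 21; 24 = 1·21 + 3; 21 = 7·3 + 0. Last nonzero remainder: 3.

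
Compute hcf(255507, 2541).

Euclid: 255507 = 100·2541 + 1407; 2541 = 1·1407 + 1134; 1407 = 1·1134 + 273; 1134 = 4·273 + 42; 273 = 6·42 + 21; 42 = 2·21 + 0. Last nonzero remainder: 21.

21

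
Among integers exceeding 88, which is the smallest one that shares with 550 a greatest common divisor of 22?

Multiples of 22 above 88: 22·5, 22·6, … . Need the cofactor coprime to 550/22 = 25.
Checking s = 5, 6, … the first with gcd(s, 25) = 1 is s = 6, giving 132.

132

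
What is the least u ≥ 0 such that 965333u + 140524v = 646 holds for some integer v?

3058

gcd(965333, 140524) = 19 (Euclid: 965333 = 6·140524 + 122189; 140524 = 1·122189 + 18335; 122189 = 6·18335 + 12179; 18335 = 1·12179 + 6156; 12179 = 1·6156 + 6023; 6156 = 1·6023 + 133; 6023 = 45·133 + 38; 133 = 3·38 + 19; 38 = 2·19 + 0), and 19 | 646.
Extended Euclid: 965333·(-3173) + 140524·(21797) = 19. Scale by 34: u₀ = -107882.
General solution u = u₀ + 7396t; reducing mod 7396 gives u = 3058 (and v = -21007).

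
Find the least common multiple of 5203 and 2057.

5203 = 11² · 43; 2057 = 11² · 17
max exponents: 11² · 17 · 43 = 88451

88451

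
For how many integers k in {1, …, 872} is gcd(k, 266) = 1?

354

266 = 2·7·19. Inclusion–exclusion on these primes:
872 − ⌊872/2⌋ − ⌊872/7⌋ − ⌊872/19⌋ + ⌊872/14⌋ + ⌊872/38⌋ + ⌊872/133⌋ − ⌊872/266⌋ = 354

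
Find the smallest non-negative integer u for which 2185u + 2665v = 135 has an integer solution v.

83

gcd(2185, 2665) = 5 (Euclid: 2665 = 1·2185 + 480; 2185 = 4·480 + 265; 480 = 1·265 + 215; 265 = 1·215 + 50; 215 = 4·50 + 15; 50 = 3·15 + 5; 15 = 3·5 + 0), and 5 | 135.
Extended Euclid: 2185·(161) + 2665·(-132) = 5. Scale by 27: u₀ = 4347.
General solution u = u₀ + 533t; reducing mod 533 gives u = 83 (and v = -68).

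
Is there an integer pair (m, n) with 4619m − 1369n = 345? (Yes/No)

Yes

By Bézout, 4619m − 1369n = 345 has integer solutions iff gcd(4619, 1369) | 345.
Euclid: 4619 = 3·1369 + 512; 1369 = 2·512 + 345; 512 = 1·345 + 167; 345 = 2·167 + 11; 167 = 15·11 + 2; 11 = 5·2 + 1; 2 = 2·1 + 0. gcd = 1; 345 mod 1 = 0. Yes.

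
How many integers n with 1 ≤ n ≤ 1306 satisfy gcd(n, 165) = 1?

Prime factors of 165: 3, 5, 11. Count integers ≤ 1306 divisible by none of them.
By inclusion–exclusion: 1306 − ⌊1306/3⌋ − ⌊1306/5⌋ − ⌊1306/11⌋ + ⌊1306/15⌋ + ⌊1306/33⌋ + ⌊1306/55⌋ − ⌊1306/165⌋ = 634.

634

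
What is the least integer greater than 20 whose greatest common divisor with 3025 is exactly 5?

3025 = 5·605. Any m with gcd(m, 3025) = 5 is a multiple of 5, say 5s, with s coprime to 605.
Need s > 20/5, so s ≥ 5. First s ≥ 5 with gcd(s, 605) = 1 is s = 6. Thus m = 5·6 = 30.

30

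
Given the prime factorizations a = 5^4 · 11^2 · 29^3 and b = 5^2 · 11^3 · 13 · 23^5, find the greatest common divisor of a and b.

min exponent per shared prime: 5^2 · 11^2 = 3025

3025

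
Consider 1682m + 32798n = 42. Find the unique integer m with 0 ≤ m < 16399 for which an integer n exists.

gcd(1682, 32798) = 2 (Euclid: 32798 = 19·1682 + 840; 1682 = 2·840 + 2; 840 = 420·2 + 0), and 2 | 42.
Extended Euclid: 1682·(39) + 32798·(-2) = 2. Scale by 21: m₀ = 819.
General solution m = m₀ + 16399t; reducing mod 16399 gives m = 819 (and n = -42).

819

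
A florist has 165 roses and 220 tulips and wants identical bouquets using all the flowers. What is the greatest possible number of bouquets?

55

Euclid: 220 = 1·165 + 55; 165 = 3·55 + 0. Last nonzero remainder: 55.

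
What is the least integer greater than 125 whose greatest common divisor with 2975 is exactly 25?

gcd(t, 2975) = 25 forces 25 | t; write t = 25s. Then gcd(25s, 25·119) = 25·gcd(s, 119), so need gcd(s, 119) = 1.
25s > 125 gives s ≥ 6. The least s ≥ 6 coprime to 119 is 6, so t = 25·6 = 150.

150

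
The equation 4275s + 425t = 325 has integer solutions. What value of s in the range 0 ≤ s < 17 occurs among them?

13

gcd(4275, 425) = 25 (Euclid: 4275 = 10·425 + 25; 425 = 17·25 + 0), and 25 | 325.
Extended Euclid: 4275·(1) + 425·(-10) = 25. Scale by 13: s₀ = 13.
General solution s = s₀ + 17k; reducing mod 17 gives s = 13 (and t = -130).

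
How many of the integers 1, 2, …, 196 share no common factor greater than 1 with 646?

87

Prime factors of 646: 2, 17, 19. Count integers ≤ 196 divisible by none of them.
By inclusion–exclusion: 196 − ⌊196/2⌋ − ⌊196/17⌋ − ⌊196/19⌋ + ⌊196/34⌋ + ⌊196/38⌋ + ⌊196/323⌋ − ⌊196/646⌋ = 87.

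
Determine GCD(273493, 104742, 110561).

5819

273493 = 11 · 23² · 47; 104742 = 2 · 3² · 11 · 23²; 110561 = 11 · 19 · 23²
gcd takes min exponent of each prime: 11 · 23² = 5819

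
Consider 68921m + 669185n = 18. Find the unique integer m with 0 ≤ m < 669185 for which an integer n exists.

Reduce mod 669185: 68921m ≡ 18 (mod 669185). With g = gcd(68921, 669185) = 1 dividing 18, divide through: 68921m ≡ 18 (mod 669185).
Since gcd(68921, 669185) = 1, m ≡ 18·(68921)⁻¹ ≡ 545273 (mod 669185). Smallest non-negative: 545273.

545273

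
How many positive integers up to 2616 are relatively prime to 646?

Prime factors of 646: 2, 17, 19. Count integers ≤ 2616 divisible by none of them.
By inclusion–exclusion: 2616 − ⌊2616/2⌋ − ⌊2616/17⌋ − ⌊2616/19⌋ + ⌊2616/34⌋ + ⌊2616/38⌋ + ⌊2616/323⌋ − ⌊2616/646⌋ = 1166.

1166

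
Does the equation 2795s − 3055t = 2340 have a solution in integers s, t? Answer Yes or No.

gcd(2795, 3055): 3055 = 1·2795 + 260; 2795 = 10·260 + 195; 260 = 1·195 + 65; 195 = 3·65 + 0 → 65
65 divides 2340, so a solution exists.

Yes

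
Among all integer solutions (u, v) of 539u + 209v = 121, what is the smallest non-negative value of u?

1

Reduce mod 209: 539u ≡ 121 (mod 209). With g = gcd(539, 209) = 11 dividing 121, divide through: 49u ≡ 11 (mod 19).
Since gcd(49, 19) = 1, u ≡ 11·(49)⁻¹ ≡ 1 (mod 19). Smallest non-negative: 1.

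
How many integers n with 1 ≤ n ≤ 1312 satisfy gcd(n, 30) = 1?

30 = 2·3·5. Inclusion–exclusion on these primes:
1312 − ⌊1312/2⌋ − ⌊1312/3⌋ − ⌊1312/5⌋ + ⌊1312/6⌋ + ⌊1312/10⌋ + ⌊1312/15⌋ − ⌊1312/30⌋ = 350

350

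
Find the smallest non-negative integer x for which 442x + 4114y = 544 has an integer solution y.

Reduce mod 4114: 442x ≡ 544 (mod 4114). With g = gcd(442, 4114) = 34 dividing 544, divide through: 13x ≡ 16 (mod 121).
Since gcd(13, 121) = 1, x ≡ 16·(13)⁻¹ ≡ 85 (mod 121). Smallest non-negative: 85.

85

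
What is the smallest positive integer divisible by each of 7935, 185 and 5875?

344974125

7935 = 3 · 5 · 23²; 185 = 5 · 37; 5875 = 5³ · 47
lcm takes max exponent of each prime: 3 · 5³ · 23² · 37 · 47 = 344974125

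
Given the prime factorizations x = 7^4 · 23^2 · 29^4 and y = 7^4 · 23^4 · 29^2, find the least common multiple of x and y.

475220859792721

max exponent per prime: 7^4 · 23^4 · 29^4 = 475220859792721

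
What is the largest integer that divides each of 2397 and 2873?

17

Euclid: 2873 = 1·2397 + 476; 2397 = 5·476 + 17; 476 = 28·17 + 0. Last nonzero remainder: 17.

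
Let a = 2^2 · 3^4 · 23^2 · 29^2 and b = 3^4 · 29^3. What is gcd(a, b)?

68121

min exponent per shared prime: 3^4 · 29^2 = 68121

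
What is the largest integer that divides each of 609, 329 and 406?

gcd(609, 329): 609 = 1·329 + 280; 329 = 1·280 + 49; 280 = 5·49 + 35; 49 = 1·35 + 14; 35 = 2·14 + 7; 14 = 2·7 + 0 → 7
gcd(7, 406): 406 = 58·7 + 0 → 7

7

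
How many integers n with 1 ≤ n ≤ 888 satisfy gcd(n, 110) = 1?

110 = 2·5·11. Inclusion–exclusion on these primes:
888 − ⌊888/2⌋ − ⌊888/5⌋ − ⌊888/11⌋ + ⌊888/10⌋ + ⌊888/22⌋ + ⌊888/55⌋ − ⌊888/110⌋ = 323

323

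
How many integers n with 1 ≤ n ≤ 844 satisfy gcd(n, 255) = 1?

424

255 = 3·5·17. Inclusion–exclusion on these primes:
844 − ⌊844/3⌋ − ⌊844/5⌋ − ⌊844/17⌋ + ⌊844/15⌋ + ⌊844/51⌋ + ⌊844/85⌋ − ⌊844/255⌋ = 424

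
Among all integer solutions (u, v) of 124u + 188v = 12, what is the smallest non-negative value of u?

38

gcd(124, 188) = 4 (Euclid: 188 = 1·124 + 64; 124 = 1·64 + 60; 64 = 1·60 + 4; 60 = 15·4 + 0), and 4 | 12.
Extended Euclid: 124·(-3) + 188·(2) = 4. Scale by 3: u₀ = -9.
General solution u = u₀ + 47t; reducing mod 47 gives u = 38 (and v = -25).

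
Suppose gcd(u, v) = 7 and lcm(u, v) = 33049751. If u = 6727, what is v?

34391

Using uv = gcd(u,v)·lcm(u,v) = 7·33049751 = 231348257, we get v = 231348257/6727 = 34391.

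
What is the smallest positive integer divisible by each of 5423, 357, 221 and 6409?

lcm(5423, 357) = 5423·357/gcd = 1936011/17 = 113883
lcm(113883, 221) = 113883·221/gcd = 25168143/17 = 1480479
lcm(1480479, 6409) = 1480479·6409/gcd = 9488389911/6409 = 1480479

1480479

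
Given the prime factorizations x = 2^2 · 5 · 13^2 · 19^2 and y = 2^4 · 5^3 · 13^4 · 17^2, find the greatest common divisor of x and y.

min exponent per shared prime: 2^2 · 5 · 13^2 = 3380

3380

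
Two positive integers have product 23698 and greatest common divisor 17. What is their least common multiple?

1394

gcd·lcm = product, so lcm = 23698/17 = 1394.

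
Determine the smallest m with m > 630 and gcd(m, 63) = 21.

651

63 = 21·3. Any m with gcd(m, 63) = 21 is a multiple of 21, say 21s, with s coprime to 3.
Need s > 630/21, so s ≥ 31. First s ≥ 31 with gcd(s, 3) = 1 is s = 31. Thus m = 21·31 = 651.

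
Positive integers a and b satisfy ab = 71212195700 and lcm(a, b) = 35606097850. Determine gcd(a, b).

From gcd × lcm = ab: gcd = 71212195700 / 35606097850 = 2.

2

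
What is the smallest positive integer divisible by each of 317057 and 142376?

3472408264

317057 = 13 · 29³; 142376 = 2³ · 13 · 37²
max exponents: 2³ · 13 · 29³ · 37² = 3472408264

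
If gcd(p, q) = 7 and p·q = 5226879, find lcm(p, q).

746697

For any two positive integers, gcd × lcm equals their product. Hence lcm = 5226879 / 7 = 746697.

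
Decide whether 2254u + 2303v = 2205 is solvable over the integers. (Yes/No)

Yes

gcd(2254, 2303): 2303 = 1·2254 + 49; 2254 = 46·49 + 0 → 49
49 divides 2205, so a solution exists.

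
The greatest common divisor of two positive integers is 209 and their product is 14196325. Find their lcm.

gcd·lcm = product, so lcm = 14196325/209 = 67925.

67925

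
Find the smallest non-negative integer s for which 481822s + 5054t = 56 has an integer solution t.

1386

gcd(481822, 5054) = 2 (Euclid: 481822 = 95·5054 + 1692; 5054 = 2·1692 + 1670; 1692 = 1·1670 + 22; 1670 = 75·22 + 20; 22 = 1·20 + 2; 20 = 10·2 + 0), and 2 | 56.
Extended Euclid: 481822·(230) + 5054·(-21927) = 2. Scale by 28: s₀ = 6440.
General solution s = s₀ + 2527k; reducing mod 2527 gives s = 1386 (and t = -132134).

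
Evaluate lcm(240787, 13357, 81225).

240787 = 19² · 23 · 29; 13357 = 19² · 37; 81225 = 3² · 5² · 19²
lcm takes max exponent of each prime: 3² · 5² · 19² · 23 · 29 · 37 = 2004551775

2004551775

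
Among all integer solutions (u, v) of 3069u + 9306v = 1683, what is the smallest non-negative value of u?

43

gcd(3069, 9306) = 99 (Euclid: 9306 = 3·3069 + 99; 3069 = 31·99 + 0), and 99 | 1683.
Extended Euclid: 3069·(-3) + 9306·(1) = 99. Scale by 17: u₀ = -51.
General solution u = u₀ + 94t; reducing mod 94 gives u = 43 (and v = -14).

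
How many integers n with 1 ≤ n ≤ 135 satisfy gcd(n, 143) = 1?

143 = 11·13. Inclusion–exclusion on these primes:
135 − ⌊135/11⌋ − ⌊135/13⌋ + ⌊135/143⌋ = 113

113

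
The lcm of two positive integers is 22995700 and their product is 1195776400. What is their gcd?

52

gcd·lcm = product, so gcd = 1195776400/22995700 = 52.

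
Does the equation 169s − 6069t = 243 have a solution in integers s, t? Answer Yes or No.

By Bézout, 169s − 6069t = 243 has integer solutions iff gcd(169, 6069) | 243.
Euclid: 6069 = 35·169 + 154; 169 = 1·154 + 15; 154 = 10·15 + 4; 15 = 3·4 + 3; 4 = 1·3 + 1; 3 = 3·1 + 0. gcd = 1; 243 mod 1 = 0. Yes.

Yes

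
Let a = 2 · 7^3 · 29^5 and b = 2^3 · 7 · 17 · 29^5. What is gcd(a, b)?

min exponent per shared prime: 2 · 7 · 29^5 = 287156086

287156086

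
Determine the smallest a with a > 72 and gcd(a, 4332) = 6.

78

Multiples of 6 above 72: 6·13, 6·14, … . Need the cofactor coprime to 4332/6 = 722.
Checking s = 13, 14, … the first with gcd(s, 722) = 1 is s = 13, giving 78.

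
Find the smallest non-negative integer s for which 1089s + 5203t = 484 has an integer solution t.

Euclid: 5203 = 4·1089 + 847; 1089 = 1·847 + 242; 847 = 3·242 + 121; 242 = 2·121 + 0 → gcd = 121; 484 = 121·4.
Back-substitution yields 1089·(-19) + 5203·(4) = 121, so one solution is s = -19·4 = -76, t = 4·4 = 16.
Solutions in s differ by 5203/121 = 43; the one in [0, 43) is -76 mod 43 = 10.

10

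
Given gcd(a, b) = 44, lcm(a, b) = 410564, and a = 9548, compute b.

Using ab = gcd(a,b)·lcm(a,b) = 44·410564 = 18064816, we get b = 18064816/9548 = 1892.

1892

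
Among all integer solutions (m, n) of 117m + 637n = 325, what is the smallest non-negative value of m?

30

Euclid: 637 = 5·117 + 52; 117 = 2·52 + 13; 52 = 4·13 + 0 → gcd = 13; 325 = 13·25.
Back-substitution yields 117·(11) + 637·(-2) = 13, so one solution is m = 11·25 = 275, n = -2·25 = -50.
Solutions in m differ by 637/13 = 49; the one in [0, 49) is 275 mod 49 = 30.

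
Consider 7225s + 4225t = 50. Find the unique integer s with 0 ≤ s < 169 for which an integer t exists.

Euclid: 7225 = 1·4225 + 3000; 4225 = 1·3000 + 1225; 3000 = 2·1225 + 550; 1225 = 2·550 + 125; 550 = 4·125 + 50; 125 = 2·50 + 25; 50 = 2·25 + 0 → gcd = 25; 50 = 25·2.
Back-substitution yields 7225·(-69) + 4225·(118) = 25, so one solution is s = -69·2 = -138, t = 118·2 = 236.
Solutions in s differ by 4225/25 = 169; the one in [0, 169) is -138 mod 169 = 31.

31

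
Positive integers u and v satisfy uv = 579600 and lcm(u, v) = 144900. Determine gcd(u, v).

4

gcd·lcm = product, so gcd = 579600/144900 = 4.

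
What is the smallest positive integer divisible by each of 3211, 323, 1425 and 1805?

77786475

3211 = 13² · 19; 323 = 17 · 19; 1425 = 3 · 5² · 19; 1805 = 5 · 19²
lcm takes max exponent of each prime: 3 · 5² · 13² · 17 · 19² = 77786475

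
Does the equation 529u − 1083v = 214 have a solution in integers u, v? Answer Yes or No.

By Bézout, 529u − 1083v = 214 has integer solutions iff gcd(529, 1083) | 214.
Euclid: 1083 = 2·529 + 25; 529 = 21·25 + 4; 25 = 6·4 + 1; 4 = 4·1 + 0. gcd = 1; 214 mod 1 = 0. Yes.

Yes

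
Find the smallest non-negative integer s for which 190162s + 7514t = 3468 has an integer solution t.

Reduce mod 7514: 190162s ≡ 3468 (mod 7514). With g = gcd(190162, 7514) = 578 dividing 3468, divide through: 329s ≡ 6 (mod 13).
Since gcd(329, 13) = 1, s ≡ 6·(329)⁻¹ ≡ 8 (mod 13). Smallest non-negative: 8.

8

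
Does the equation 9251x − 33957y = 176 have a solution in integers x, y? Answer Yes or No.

gcd(9251, 33957): 33957 = 3·9251 + 6204; 9251 = 1·6204 + 3047; 6204 = 2·3047 + 110; 3047 = 27·110 + 77; 110 = 1·77 + 33; 77 = 2·33 + 11; 33 = 3·11 + 0 → 11
11 divides 176, so a solution exists.

Yes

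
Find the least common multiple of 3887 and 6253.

3887 = 13² · 23; 6253 = 13² · 37
max exponents: 13² · 23 · 37 = 143819

143819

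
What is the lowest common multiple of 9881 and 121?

1195601

9881 = 41 · 241; 121 = 11²
max exponents: 11² · 41 · 241 = 1195601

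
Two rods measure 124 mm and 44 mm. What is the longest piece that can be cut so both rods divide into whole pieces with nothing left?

4

124 = 2² · 31
44 = 2² · 11
Common: 2² = 4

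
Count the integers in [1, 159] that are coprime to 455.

455 = 5·7·13. Inclusion–exclusion on these primes:
159 − ⌊159/5⌋ − ⌊159/7⌋ − ⌊159/13⌋ + ⌊159/35⌋ + ⌊159/65⌋ + ⌊159/91⌋ − ⌊159/455⌋ = 101

101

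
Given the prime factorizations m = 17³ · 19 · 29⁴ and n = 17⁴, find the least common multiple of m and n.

max exponent per prime: 17⁴ · 19 · 29⁴ = 1122383511619

1122383511619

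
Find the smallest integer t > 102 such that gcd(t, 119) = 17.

136

gcd(t, 119) = 17 forces 17 | t; write t = 17s. Then gcd(17s, 17·7) = 17·gcd(s, 7), so need gcd(s, 7) = 1.
17s > 102 gives s ≥ 7. The least s ≥ 7 coprime to 7 is 8, so t = 17·8 = 136.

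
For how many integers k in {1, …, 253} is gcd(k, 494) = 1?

111

Prime factors of 494: 2, 13, 19. Count integers ≤ 253 divisible by none of them.
By inclusion–exclusion: 253 − ⌊253/2⌋ − ⌊253/13⌋ − ⌊253/19⌋ + ⌊253/26⌋ + ⌊253/38⌋ + ⌊253/247⌋ − ⌊253/494⌋ = 111.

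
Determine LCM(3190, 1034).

3190 = 2 · 5 · 11 · 29; 1034 = 2 · 11 · 47
max exponents: 2 · 5 · 11 · 29 · 47 = 149930

149930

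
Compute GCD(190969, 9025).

361

Euclid: 190969 = 21·9025 + 1444; 9025 = 6·1444 + 361; 1444 = 4·361 + 0. Last nonzero remainder: 361.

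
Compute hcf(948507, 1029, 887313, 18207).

21

gcd(948507, 1029): 948507 = 921·1029 + 798; 1029 = 1·798 + 231; 798 = 3·231 + 105; 231 = 2·105 + 21; 105 = 5·21 + 0 → 21
gcd(21, 887313): 887313 = 42253·21 + 0 → 21
gcd(21, 18207): 18207 = 867·21 + 0 → 21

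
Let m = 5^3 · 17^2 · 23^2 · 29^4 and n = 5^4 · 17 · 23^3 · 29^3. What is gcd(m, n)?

27416284625

min exponent per shared prime: 5^3 · 17 · 23^2 · 29^3 = 27416284625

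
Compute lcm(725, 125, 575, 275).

lcm(725, 125) = 725·125/gcd = 90625/25 = 3625
lcm(3625, 575) = 3625·575/gcd = 2084375/25 = 83375
lcm(83375, 275) = 83375·275/gcd = 22928125/25 = 917125

917125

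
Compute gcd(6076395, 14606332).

2873

Euclid: 14606332 = 2·6076395 + 2453542; 6076395 = 2·2453542 + 1169311; 2453542 = 2·1169311 + 114920; 1169311 = 10·114920 + 20111; 114920 = 5·20111 + 14365; 20111 = 1·14365 + 5746; 14365 = 2·5746 + 2873; 5746 = 2·2873 + 0. Last nonzero remainder: 2873.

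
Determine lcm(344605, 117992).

40660633160

344605 = 5 · 41³; 117992 = 2³ · 7³ · 43
max exponents: 2³ · 5 · 7³ · 41³ · 43 = 40660633160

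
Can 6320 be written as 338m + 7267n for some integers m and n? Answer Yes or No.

No

By Bézout, 338m + 7267n = 6320 has integer solutions iff gcd(338, 7267) | 6320.
Euclid: 7267 = 21·338 + 169; 338 = 2·169 + 0. gcd = 169; 6320 mod 169 = 67. No.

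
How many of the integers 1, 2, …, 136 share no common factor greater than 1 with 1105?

Prime factors of 1105: 5, 13, 17. Count integers ≤ 136 divisible by none of them.
By inclusion–exclusion: 136 − ⌊136/5⌋ − ⌊136/13⌋ − ⌊136/17⌋ + ⌊136/65⌋ + ⌊136/85⌋ + ⌊136/221⌋ − ⌊136/1105⌋ = 94.

94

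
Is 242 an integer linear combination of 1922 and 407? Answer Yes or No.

Yes

gcd(1922, 407): 1922 = 4·407 + 294; 407 = 1·294 + 113; 294 = 2·113 + 68; 113 = 1·68 + 45; 68 = 1·45 + 23; 45 = 1·23 + 22; 23 = 1·22 + 1; 22 = 22·1 + 0 → 1
1 divides 242, so a solution exists.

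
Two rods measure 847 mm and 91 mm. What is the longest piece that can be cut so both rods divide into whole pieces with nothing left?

Euclid: 847 = 9·91 + 28; 91 = 3·28 + 7; 28 = 4·7 + 0. Last nonzero remainder: 7.

7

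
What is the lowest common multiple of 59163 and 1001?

gcd first: 59163 = 59·1001 + 104; 1001 = 9·104 + 65; 104 = 1·65 + 39; 65 = 1·39 + 26; 39 = 1·26 + 13; 26 = 2·13 + 0 → gcd = 13
lcm = 59163·1001/gcd = 59222163/13 = 4555551

4555551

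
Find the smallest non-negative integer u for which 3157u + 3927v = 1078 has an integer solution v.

19

Reduce mod 3927: 3157u ≡ 1078 (mod 3927). With g = gcd(3157, 3927) = 77 dividing 1078, divide through: 41u ≡ 14 (mod 51).
Since gcd(41, 51) = 1, u ≡ 14·(41)⁻¹ ≡ 19 (mod 51). Smallest non-negative: 19.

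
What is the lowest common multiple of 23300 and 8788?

23300 = 2² · 5² · 233; 8788 = 2² · 13³
max exponents: 2² · 5² · 13³ · 233 = 51190100

51190100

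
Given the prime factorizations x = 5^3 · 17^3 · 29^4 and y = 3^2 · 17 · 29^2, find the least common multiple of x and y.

3909230497125

max exponent per prime: 3^2 · 5^3 · 17^3 · 29^4 = 3909230497125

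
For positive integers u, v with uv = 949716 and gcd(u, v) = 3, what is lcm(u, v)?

Since gcd(u,v)·lcm(u,v) = uv, lcm = 949716/3 = 316572.

316572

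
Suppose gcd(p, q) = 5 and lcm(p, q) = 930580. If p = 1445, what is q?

3220

Using pq = gcd(p,q)·lcm(p,q) = 5·930580 = 4652900, we get q = 4652900/1445 = 3220.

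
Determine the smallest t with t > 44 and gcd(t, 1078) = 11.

55

Multiples of 11 above 44: 11·5, 11·6, … . Need the cofactor coprime to 1078/11 = 98.
Checking s = 5, 6, … the first with gcd(s, 98) = 1 is s = 5, giving 55.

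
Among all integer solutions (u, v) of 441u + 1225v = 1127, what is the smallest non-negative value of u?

Euclid: 1225 = 2·441 + 343; 441 = 1·343 + 98; 343 = 3·98 + 49; 98 = 2·49 + 0 → gcd = 49; 1127 = 49·23.
Back-substitution yields 441·(-11) + 1225·(4) = 49, so one solution is u = -11·23 = -253, v = 4·23 = 92.
Solutions in u differ by 1225/49 = 25; the one in [0, 25) is -253 mod 25 = 22.

22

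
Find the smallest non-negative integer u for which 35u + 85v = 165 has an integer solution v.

Reduce mod 85: 35u ≡ 165 (mod 85). With g = gcd(35, 85) = 5 dividing 165, divide through: 7u ≡ 33 (mod 17).
Since gcd(7, 17) = 1, u ≡ 33·(7)⁻¹ ≡ 12 (mod 17). Smallest non-negative: 12.

12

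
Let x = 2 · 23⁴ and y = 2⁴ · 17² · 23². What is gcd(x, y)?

1058

min exponent per shared prime: 2 · 23² = 1058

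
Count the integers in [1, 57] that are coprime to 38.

27

Prime factors of 38: 2, 19. Count integers ≤ 57 divisible by none of them.
By inclusion–exclusion: 57 − ⌊57/2⌋ − ⌊57/19⌋ + ⌊57/38⌋ = 27.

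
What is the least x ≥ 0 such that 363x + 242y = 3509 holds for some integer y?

1

gcd(363, 242) = 121 (Euclid: 363 = 1·242 + 121; 242 = 2·121 + 0), and 121 | 3509.
Extended Euclid: 363·(1) + 242·(-1) = 121. Scale by 29: x₀ = 29.
General solution x = x₀ + 2t; reducing mod 2 gives x = 1 (and y = 13).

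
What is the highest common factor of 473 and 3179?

473 = 11 · 43
3179 = 11 · 17²
Common: 11 = 11

11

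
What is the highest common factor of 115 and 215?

5

115 = 5 · 23
215 = 5 · 43
Common: 5 = 5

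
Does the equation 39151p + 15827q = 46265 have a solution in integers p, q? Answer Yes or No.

By Bézout, 39151p + 15827q = 46265 has integer solutions iff gcd(39151, 15827) | 46265.
Euclid: 39151 = 2·15827 + 7497; 15827 = 2·7497 + 833; 7497 = 9·833 + 0. gcd = 833; 46265 mod 833 = 450. No.

No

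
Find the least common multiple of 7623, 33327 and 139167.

8907940503

7623 = 3² · 7 · 11²; 33327 = 3² · 7 · 23²; 139167 = 3² · 7 · 47²
lcm takes max exponent of each prime: 3² · 7 · 11² · 23² · 47² = 8907940503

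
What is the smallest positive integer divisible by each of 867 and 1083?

gcd first: 1083 = 1·867 + 216; 867 = 4·216 + 3; 216 = 72·3 + 0 → gcd = 3
lcm = 867·1083/gcd = 938961/3 = 312987

312987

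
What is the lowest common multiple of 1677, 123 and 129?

1677 = 3 · 13 · 43; 123 = 3 · 41; 129 = 3 · 43
lcm takes max exponent of each prime: 3 · 13 · 41 · 43 = 68757

68757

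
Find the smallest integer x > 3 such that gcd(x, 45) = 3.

6

45 = 3·15. Any x with gcd(x, 45) = 3 is a multiple of 3, say 3s, with s coprime to 15.
Need s > 3/3, so s ≥ 2. First s ≥ 2 with gcd(s, 15) = 1 is s = 2. Thus x = 3·2 = 6.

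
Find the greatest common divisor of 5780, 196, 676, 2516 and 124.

gcd(5780, 196): 5780 = 29·196 + 96; 196 = 2·96 + 4; 96 = 24·4 + 0 → 4
gcd(4, 676): 676 = 169·4 + 0 → 4
gcd(4, 2516): 2516 = 629·4 + 0 → 4
gcd(4, 124): 124 = 31·4 + 0 → 4

4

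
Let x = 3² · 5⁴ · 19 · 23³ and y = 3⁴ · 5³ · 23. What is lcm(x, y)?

max exponent per prime: 3⁴ · 5⁴ · 19 · 23³ = 11703133125

11703133125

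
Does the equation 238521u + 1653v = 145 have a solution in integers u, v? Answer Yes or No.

No

By Bézout, 238521u + 1653v = 145 has integer solutions iff gcd(238521, 1653) | 145.
Euclid: 238521 = 144·1653 + 489; 1653 = 3·489 + 186; 489 = 2·186 + 117; 186 = 1·117 + 69; 117 = 1·69 + 48; 69 = 1·48 + 21; 48 = 2·21 + 6; 21 = 3·6 + 3; 6 = 2·3 + 0. gcd = 3; 145 mod 3 = 1. No.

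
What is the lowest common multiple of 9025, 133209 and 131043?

402957225

lcm(9025, 133209) = 9025·133209/gcd = 1202211225/361 = 3330225
lcm(3330225, 131043) = 3330225·131043/gcd = 436402674675/1083 = 402957225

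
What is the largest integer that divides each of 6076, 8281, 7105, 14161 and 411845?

6076 = 2² · 7² · 31; 8281 = 7² · 13²; 7105 = 5 · 7² · 29; 14161 = 7² · 17²; 411845 = 5 · 7² · 41²
gcd takes min exponent of each prime: 7² = 49

49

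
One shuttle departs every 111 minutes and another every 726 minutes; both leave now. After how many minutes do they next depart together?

26862

111 = 3 · 37; 726 = 2 · 3 · 11²
max exponents: 2 · 3 · 11² · 37 = 26862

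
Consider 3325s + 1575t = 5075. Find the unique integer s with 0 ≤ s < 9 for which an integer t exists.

gcd(3325, 1575) = 175 (Euclid: 3325 = 2·1575 + 175; 1575 = 9·175 + 0), and 175 | 5075.
Extended Euclid: 3325·(1) + 1575·(-2) = 175. Scale by 29: s₀ = 29.
General solution s = s₀ + 9k; reducing mod 9 gives s = 2 (and t = -1).

2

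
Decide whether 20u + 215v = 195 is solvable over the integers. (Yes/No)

gcd(20, 215): 215 = 10·20 + 15; 20 = 1·15 + 5; 15 = 3·5 + 0 → 5
5 divides 195, so a solution exists.

Yes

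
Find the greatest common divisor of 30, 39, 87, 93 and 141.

3

30 = 2 · 3 · 5; 39 = 3 · 13; 87 = 3 · 29; 93 = 3 · 31; 141 = 3 · 47
gcd takes min exponent of each prime: 3 = 3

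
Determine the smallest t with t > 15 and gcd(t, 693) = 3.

gcd(t, 693) = 3 forces 3 | t; write t = 3s. Then gcd(3s, 3·231) = 3·gcd(s, 231), so need gcd(s, 231) = 1.
3s > 15 gives s ≥ 6. The least s ≥ 6 coprime to 231 is 8, so t = 3·8 = 24.

24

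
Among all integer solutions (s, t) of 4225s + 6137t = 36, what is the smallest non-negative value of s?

Reduce mod 6137: 4225s ≡ 36 (mod 6137). With g = gcd(4225, 6137) = 1 dividing 36, divide through: 4225s ≡ 36 (mod 6137).
Since gcd(4225, 6137) = 1, s ≡ 36·(4225)⁻¹ ≡ 1194 (mod 6137). Smallest non-negative: 1194.

1194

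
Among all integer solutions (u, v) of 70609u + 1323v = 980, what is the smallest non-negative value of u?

2

Reduce mod 1323: 70609u ≡ 980 (mod 1323). With g = gcd(70609, 1323) = 49 dividing 980, divide through: 1441u ≡ 20 (mod 27).
Since gcd(1441, 27) = 1, u ≡ 20·(1441)⁻¹ ≡ 2 (mod 27). Smallest non-negative: 2.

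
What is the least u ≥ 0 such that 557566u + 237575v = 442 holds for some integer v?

gcd(557566, 237575) = 17 (Euclid: 557566 = 2·237575 + 82416; 237575 = 2·82416 + 72743; 82416 = 1·72743 + 9673; 72743 = 7·9673 + 5032; 9673 = 1·5032 + 4641; 5032 = 1·4641 + 391; 4641 = 11·391 + 340; 391 = 1·340 + 51; 340 = 6·51 + 34; 51 = 1·34 + 17; 34 = 2·17 + 0), and 17 | 442.
Extended Euclid: 557566·(-4863) + 237575·(11413) = 17. Scale by 26: u₀ = -126438.
General solution u = u₀ + 13975t; reducing mod 13975 gives u = 13312 (and v = -31242).

13312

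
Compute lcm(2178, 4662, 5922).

2178 = 2 · 3² · 11²; 4662 = 2 · 3² · 7 · 37; 5922 = 2 · 3² · 7 · 47
lcm takes max exponent of each prime: 2 · 3² · 7 · 11² · 37 · 47 = 26512794

26512794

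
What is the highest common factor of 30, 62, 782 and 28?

2

gcd(30, 62): 62 = 2·30 + 2; 30 = 15·2 + 0 → 2
gcd(2, 782): 782 = 391·2 + 0 → 2
gcd(2, 28): 28 = 14·2 + 0 → 2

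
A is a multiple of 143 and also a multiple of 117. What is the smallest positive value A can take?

143 = 11 · 13; 117 = 3² · 13
max exponents: 3² · 11 · 13 = 1287

1287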